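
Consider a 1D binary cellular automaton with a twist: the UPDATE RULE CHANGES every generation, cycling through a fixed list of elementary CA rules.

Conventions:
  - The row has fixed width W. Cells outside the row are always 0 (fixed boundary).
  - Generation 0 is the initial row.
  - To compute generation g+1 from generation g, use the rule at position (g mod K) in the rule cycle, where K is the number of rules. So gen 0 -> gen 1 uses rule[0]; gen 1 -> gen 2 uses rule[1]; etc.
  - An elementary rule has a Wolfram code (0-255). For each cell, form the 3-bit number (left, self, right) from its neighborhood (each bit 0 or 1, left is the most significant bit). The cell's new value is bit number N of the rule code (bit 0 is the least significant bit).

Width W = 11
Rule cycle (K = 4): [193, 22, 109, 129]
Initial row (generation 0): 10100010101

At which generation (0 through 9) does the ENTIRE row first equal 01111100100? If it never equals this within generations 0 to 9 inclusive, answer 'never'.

Answer: never

Derivation:
Gen 0: 10100010101
Gen 1 (rule 193): 00001000000
Gen 2 (rule 22): 00011100000
Gen 3 (rule 109): 11010101111
Gen 4 (rule 129): 00000000110
Gen 5 (rule 193): 11111110010
Gen 6 (rule 22): 00000001111
Gen 7 (rule 109): 11111101001
Gen 8 (rule 129): 01111000000
Gen 9 (rule 193): 00111011111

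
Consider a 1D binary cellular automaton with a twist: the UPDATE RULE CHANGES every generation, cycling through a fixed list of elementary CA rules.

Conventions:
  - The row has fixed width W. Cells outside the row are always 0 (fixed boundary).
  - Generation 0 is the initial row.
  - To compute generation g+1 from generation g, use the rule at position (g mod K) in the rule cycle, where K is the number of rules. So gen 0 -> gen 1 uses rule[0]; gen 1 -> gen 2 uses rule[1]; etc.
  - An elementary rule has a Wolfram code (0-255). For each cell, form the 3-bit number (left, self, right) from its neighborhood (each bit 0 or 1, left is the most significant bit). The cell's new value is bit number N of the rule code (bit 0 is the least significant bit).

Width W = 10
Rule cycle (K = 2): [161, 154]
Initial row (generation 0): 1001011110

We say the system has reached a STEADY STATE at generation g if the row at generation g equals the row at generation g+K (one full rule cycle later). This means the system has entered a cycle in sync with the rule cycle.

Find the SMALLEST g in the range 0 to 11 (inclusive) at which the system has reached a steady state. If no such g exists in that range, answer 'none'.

Answer: 5

Derivation:
Gen 0: 1001011110
Gen 1 (rule 161): 0000101100
Gen 2 (rule 154): 0001001010
Gen 3 (rule 161): 1100000100
Gen 4 (rule 154): 1010001010
Gen 5 (rule 161): 0100100100
Gen 6 (rule 154): 1011011010
Gen 7 (rule 161): 0100100100
Gen 8 (rule 154): 1011011010
Gen 9 (rule 161): 0100100100
Gen 10 (rule 154): 1011011010
Gen 11 (rule 161): 0100100100
Gen 12 (rule 154): 1011011010
Gen 13 (rule 161): 0100100100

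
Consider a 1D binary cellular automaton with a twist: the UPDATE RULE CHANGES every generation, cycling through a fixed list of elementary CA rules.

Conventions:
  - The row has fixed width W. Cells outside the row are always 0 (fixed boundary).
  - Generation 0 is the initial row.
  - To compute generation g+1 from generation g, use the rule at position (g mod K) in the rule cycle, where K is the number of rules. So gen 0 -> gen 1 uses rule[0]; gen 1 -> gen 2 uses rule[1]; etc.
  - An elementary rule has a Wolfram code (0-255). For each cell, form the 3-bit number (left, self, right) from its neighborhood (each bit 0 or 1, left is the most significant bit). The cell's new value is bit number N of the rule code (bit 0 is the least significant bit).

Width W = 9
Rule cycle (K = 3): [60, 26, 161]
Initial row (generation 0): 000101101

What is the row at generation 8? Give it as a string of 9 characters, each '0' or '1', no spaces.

Answer: 110000101

Derivation:
Gen 0: 000101101
Gen 1 (rule 60): 000111011
Gen 2 (rule 26): 001100010
Gen 3 (rule 161): 100001000
Gen 4 (rule 60): 110001100
Gen 5 (rule 26): 101011010
Gen 6 (rule 161): 010100100
Gen 7 (rule 60): 011110110
Gen 8 (rule 26): 110000101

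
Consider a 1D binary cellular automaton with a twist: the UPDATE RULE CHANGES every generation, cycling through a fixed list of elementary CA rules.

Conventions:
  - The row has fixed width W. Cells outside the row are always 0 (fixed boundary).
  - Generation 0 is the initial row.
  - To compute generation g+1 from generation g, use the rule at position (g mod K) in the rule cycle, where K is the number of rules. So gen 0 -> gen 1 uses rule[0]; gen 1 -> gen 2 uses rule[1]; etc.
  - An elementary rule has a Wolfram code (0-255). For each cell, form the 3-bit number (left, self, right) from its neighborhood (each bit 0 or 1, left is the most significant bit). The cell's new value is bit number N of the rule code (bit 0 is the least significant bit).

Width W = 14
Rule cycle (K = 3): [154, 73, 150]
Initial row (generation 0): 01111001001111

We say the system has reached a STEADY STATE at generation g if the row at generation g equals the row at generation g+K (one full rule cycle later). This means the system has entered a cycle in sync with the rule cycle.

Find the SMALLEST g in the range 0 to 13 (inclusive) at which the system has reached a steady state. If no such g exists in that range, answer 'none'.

Answer: none

Derivation:
Gen 0: 01111001001111
Gen 1 (rule 154): 11110110111110
Gen 2 (rule 73): 10010110100010
Gen 3 (rule 150): 11110000110111
Gen 4 (rule 154): 11101001100110
Gen 5 (rule 73): 10100001100110
Gen 6 (rule 150): 10110010011001
Gen 7 (rule 154): 00101101110110
Gen 8 (rule 73): 10001101010110
Gen 9 (rule 150): 11010001010001
Gen 10 (rule 154): 10001010001010
Gen 11 (rule 73): 00100000100000
Gen 12 (rule 150): 01110001110000
Gen 13 (rule 154): 11101011101000
Gen 14 (rule 73): 10100010100011
Gen 15 (rule 150): 10110110110100
Gen 16 (rule 154): 00100100100010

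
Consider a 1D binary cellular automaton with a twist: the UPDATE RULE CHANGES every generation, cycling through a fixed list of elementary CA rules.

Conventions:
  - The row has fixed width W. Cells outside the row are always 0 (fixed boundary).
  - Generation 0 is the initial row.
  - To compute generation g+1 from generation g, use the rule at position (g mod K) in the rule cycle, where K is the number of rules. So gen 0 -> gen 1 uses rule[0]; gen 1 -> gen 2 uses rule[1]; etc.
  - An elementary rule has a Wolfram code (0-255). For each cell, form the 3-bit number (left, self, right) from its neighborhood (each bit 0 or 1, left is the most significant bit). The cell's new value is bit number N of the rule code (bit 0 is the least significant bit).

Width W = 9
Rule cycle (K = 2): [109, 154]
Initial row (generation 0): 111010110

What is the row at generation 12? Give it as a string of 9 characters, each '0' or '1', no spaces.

Answer: 001000001

Derivation:
Gen 0: 111010110
Gen 1 (rule 109): 101111110
Gen 2 (rule 154): 001111101
Gen 3 (rule 109): 101000111
Gen 4 (rule 154): 000101110
Gen 5 (rule 109): 110111010
Gen 6 (rule 154): 100110001
Gen 7 (rule 109): 100110101
Gen 8 (rule 154): 011100000
Gen 9 (rule 109): 010101111
Gen 10 (rule 154): 100001110
Gen 11 (rule 109): 101101010
Gen 12 (rule 154): 001000001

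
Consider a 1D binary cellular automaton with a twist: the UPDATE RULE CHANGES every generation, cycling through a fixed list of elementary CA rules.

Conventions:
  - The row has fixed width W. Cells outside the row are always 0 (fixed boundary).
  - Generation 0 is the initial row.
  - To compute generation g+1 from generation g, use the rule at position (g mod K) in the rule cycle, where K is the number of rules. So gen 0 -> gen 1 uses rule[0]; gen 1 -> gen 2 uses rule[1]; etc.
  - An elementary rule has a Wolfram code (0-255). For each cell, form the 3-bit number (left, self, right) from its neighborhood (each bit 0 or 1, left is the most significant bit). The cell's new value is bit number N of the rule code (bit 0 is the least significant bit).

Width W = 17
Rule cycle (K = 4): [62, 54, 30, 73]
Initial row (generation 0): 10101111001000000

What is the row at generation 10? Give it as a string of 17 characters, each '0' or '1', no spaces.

Gen 0: 10101111001000000
Gen 1 (rule 62): 11111000111100000
Gen 2 (rule 54): 00000101000010000
Gen 3 (rule 30): 00001101100111000
Gen 4 (rule 73): 11101101100101011
Gen 5 (rule 62): 10011011011111110
Gen 6 (rule 54): 11100100100000001
Gen 7 (rule 30): 10011111110000011
Gen 8 (rule 73): 00010000010111011
Gen 9 (rule 62): 00111000111100110
Gen 10 (rule 54): 01000101000011001

Answer: 01000101000011001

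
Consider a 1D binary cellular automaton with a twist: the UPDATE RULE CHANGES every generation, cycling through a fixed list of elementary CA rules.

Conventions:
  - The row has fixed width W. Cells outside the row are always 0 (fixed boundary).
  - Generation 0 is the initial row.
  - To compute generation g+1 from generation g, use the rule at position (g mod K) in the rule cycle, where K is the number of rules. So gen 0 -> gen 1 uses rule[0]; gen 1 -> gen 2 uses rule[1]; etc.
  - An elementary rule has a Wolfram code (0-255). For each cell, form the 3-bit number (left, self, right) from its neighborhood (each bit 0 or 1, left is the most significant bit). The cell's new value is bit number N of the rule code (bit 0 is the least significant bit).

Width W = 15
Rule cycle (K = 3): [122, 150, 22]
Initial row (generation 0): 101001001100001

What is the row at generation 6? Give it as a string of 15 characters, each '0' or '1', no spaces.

Gen 0: 101001001100001
Gen 1 (rule 122): 010110111110010
Gen 2 (rule 150): 110000011101111
Gen 3 (rule 22): 001000100000000
Gen 4 (rule 122): 010101010000000
Gen 5 (rule 150): 110101011000000
Gen 6 (rule 22): 000101000100000

Answer: 000101000100000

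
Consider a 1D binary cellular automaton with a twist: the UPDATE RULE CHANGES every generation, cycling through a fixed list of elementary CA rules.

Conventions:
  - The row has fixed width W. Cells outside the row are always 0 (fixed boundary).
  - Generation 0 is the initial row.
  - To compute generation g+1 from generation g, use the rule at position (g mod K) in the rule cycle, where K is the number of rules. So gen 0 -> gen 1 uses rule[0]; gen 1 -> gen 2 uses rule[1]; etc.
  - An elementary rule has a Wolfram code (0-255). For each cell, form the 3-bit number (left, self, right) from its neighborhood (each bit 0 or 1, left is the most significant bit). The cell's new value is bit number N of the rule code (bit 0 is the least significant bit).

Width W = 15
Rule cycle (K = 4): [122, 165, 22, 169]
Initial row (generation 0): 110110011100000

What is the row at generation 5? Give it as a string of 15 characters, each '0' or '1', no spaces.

Gen 0: 110110011100000
Gen 1 (rule 122): 111111110110000
Gen 2 (rule 165): 011111101000111
Gen 3 (rule 22): 100000001101000
Gen 4 (rule 169): 001111101010011
Gen 5 (rule 122): 011000110101111

Answer: 011000110101111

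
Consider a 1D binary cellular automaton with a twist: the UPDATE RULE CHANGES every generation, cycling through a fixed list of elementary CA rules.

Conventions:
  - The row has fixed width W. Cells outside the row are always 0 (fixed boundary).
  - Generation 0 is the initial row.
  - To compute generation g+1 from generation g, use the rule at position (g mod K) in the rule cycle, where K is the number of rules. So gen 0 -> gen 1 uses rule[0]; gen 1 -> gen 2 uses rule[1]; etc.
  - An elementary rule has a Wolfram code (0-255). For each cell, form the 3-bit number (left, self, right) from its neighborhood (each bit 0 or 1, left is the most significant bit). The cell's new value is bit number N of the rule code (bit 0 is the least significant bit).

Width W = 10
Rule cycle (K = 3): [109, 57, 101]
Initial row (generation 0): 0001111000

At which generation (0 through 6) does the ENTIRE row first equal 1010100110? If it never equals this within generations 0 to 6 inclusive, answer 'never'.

Gen 0: 0001111000
Gen 1 (rule 109): 1101001011
Gen 2 (rule 57): 1010100110
Gen 3 (rule 101): 1111100010
Gen 4 (rule 109): 1000101010
Gen 5 (rule 57): 0110010101
Gen 6 (rule 101): 0010011111

Answer: 2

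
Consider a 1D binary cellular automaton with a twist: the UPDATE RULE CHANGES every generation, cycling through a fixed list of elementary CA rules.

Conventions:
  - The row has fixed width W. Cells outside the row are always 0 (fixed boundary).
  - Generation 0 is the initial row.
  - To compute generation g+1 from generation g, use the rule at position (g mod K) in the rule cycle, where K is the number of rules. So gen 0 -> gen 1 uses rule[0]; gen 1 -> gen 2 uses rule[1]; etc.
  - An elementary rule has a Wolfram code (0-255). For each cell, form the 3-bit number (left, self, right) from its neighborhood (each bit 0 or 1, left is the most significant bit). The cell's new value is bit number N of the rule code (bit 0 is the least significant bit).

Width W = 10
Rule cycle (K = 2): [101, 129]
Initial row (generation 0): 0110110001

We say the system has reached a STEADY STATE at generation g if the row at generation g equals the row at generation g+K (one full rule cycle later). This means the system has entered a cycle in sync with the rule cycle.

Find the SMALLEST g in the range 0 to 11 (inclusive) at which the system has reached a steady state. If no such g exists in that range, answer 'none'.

Gen 0: 0110110001
Gen 1 (rule 101): 0011010101
Gen 2 (rule 129): 1000000000
Gen 3 (rule 101): 1011111111
Gen 4 (rule 129): 0001111110
Gen 5 (rule 101): 1100000010
Gen 6 (rule 129): 0001111000
Gen 7 (rule 101): 1100001011
Gen 8 (rule 129): 0001100000
Gen 9 (rule 101): 1100101111
Gen 10 (rule 129): 0000000110
Gen 11 (rule 101): 1111110010
Gen 12 (rule 129): 0111100000
Gen 13 (rule 101): 0000101111

Answer: none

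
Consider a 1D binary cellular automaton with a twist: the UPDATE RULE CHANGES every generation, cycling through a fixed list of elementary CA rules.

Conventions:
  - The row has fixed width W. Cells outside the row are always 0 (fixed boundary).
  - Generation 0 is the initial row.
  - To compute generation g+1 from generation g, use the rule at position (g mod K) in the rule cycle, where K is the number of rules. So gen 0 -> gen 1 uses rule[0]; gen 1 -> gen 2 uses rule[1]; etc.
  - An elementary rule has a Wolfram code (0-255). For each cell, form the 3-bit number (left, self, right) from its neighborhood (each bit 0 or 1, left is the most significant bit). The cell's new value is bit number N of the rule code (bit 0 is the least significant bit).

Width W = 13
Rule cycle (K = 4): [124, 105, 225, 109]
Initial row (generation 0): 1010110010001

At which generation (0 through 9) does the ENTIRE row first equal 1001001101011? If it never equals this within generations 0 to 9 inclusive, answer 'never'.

Answer: never

Derivation:
Gen 0: 1010110010001
Gen 1 (rule 124): 1111111011001
Gen 2 (rule 105): 1000001111000
Gen 3 (rule 225): 0011100111011
Gen 4 (rule 109): 1010100101111
Gen 5 (rule 124): 1111110111001
Gen 6 (rule 105): 1000011101000
Gen 7 (rule 225): 0011001110011
Gen 8 (rule 109): 1011001010011
Gen 9 (rule 124): 1111101111011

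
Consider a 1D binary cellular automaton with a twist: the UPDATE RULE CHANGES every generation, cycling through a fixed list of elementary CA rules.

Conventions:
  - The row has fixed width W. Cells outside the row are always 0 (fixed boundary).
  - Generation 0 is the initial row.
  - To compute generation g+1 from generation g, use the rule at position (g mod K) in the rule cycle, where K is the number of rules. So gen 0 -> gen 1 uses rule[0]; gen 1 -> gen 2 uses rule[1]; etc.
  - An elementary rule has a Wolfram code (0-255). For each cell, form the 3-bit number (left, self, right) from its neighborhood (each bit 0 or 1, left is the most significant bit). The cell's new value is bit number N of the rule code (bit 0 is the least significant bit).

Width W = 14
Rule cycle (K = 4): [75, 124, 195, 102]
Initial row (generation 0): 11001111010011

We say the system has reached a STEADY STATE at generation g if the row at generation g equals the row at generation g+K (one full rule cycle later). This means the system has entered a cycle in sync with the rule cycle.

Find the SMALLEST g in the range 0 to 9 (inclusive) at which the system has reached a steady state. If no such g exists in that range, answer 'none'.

Gen 0: 11001111010011
Gen 1 (rule 75): 11011001000111
Gen 2 (rule 124): 11111101100101
Gen 3 (rule 195): 01111100101000
Gen 4 (rule 102): 10000101111000
Gen 5 (rule 75): 00111001001011
Gen 6 (rule 124): 00101101101111
Gen 7 (rule 195): 11000100100111
Gen 8 (rule 102): 01001101101001
Gen 9 (rule 75): 10011101100010
Gen 10 (rule 124): 11010111110011
Gen 11 (rule 195): 01000011110101
Gen 12 (rule 102): 11000100011111
Gen 13 (rule 75): 11011001110001

Answer: none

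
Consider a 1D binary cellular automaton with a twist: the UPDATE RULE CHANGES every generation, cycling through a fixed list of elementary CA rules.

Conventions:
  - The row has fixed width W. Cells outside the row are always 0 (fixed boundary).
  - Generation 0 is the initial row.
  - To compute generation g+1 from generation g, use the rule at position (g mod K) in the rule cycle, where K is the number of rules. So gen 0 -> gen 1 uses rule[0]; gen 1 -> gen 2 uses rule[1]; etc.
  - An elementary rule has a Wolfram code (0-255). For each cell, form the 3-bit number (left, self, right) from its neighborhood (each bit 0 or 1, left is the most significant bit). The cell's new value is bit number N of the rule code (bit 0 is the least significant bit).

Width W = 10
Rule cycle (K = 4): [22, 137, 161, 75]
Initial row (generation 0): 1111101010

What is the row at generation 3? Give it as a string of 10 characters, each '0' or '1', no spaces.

Gen 0: 1111101010
Gen 1 (rule 22): 0000001011
Gen 2 (rule 137): 1111100010
Gen 3 (rule 161): 0111001000

Answer: 0111001000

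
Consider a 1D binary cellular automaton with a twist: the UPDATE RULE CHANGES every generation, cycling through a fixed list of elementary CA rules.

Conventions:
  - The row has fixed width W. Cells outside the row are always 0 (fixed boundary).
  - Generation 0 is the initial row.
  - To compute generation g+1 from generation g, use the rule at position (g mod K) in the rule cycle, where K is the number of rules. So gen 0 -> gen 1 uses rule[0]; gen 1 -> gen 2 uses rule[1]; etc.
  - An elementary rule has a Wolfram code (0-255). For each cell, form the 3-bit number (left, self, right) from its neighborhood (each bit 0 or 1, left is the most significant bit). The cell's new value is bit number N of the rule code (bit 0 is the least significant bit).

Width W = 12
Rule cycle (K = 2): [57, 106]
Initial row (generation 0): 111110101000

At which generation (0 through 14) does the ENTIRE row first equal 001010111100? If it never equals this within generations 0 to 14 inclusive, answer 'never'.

Answer: 12

Derivation:
Gen 0: 111110101000
Gen 1 (rule 57): 100001010111
Gen 2 (rule 106): 000010101101
Gen 3 (rule 57): 111001011010
Gen 4 (rule 106): 101010111100
Gen 5 (rule 57): 010101100011
Gen 6 (rule 106): 101011100111
Gen 7 (rule 57): 010110010100
Gen 8 (rule 106): 101110101000
Gen 9 (rule 57): 011001010111
Gen 10 (rule 106): 111010101101
Gen 11 (rule 57): 100101011010
Gen 12 (rule 106): 001010111100
Gen 13 (rule 57): 100101100011
Gen 14 (rule 106): 001011100111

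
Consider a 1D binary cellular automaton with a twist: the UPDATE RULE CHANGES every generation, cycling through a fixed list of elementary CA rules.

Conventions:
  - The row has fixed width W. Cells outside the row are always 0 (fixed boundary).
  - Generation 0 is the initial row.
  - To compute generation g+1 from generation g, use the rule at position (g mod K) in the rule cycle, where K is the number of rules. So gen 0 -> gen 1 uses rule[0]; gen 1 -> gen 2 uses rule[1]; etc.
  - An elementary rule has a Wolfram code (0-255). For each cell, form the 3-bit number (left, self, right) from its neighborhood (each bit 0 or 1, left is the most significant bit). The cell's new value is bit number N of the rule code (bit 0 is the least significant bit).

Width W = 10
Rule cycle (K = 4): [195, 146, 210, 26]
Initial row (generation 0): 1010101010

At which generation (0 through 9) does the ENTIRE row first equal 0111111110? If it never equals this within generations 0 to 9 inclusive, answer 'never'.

Gen 0: 1010101010
Gen 1 (rule 195): 0000000000
Gen 2 (rule 146): 0000000000
Gen 3 (rule 210): 0000000000
Gen 4 (rule 26): 0000000000
Gen 5 (rule 195): 1111111111
Gen 6 (rule 146): 0111111110
Gen 7 (rule 210): 1011111111
Gen 8 (rule 26): 0010000000
Gen 9 (rule 195): 1100111111

Answer: 6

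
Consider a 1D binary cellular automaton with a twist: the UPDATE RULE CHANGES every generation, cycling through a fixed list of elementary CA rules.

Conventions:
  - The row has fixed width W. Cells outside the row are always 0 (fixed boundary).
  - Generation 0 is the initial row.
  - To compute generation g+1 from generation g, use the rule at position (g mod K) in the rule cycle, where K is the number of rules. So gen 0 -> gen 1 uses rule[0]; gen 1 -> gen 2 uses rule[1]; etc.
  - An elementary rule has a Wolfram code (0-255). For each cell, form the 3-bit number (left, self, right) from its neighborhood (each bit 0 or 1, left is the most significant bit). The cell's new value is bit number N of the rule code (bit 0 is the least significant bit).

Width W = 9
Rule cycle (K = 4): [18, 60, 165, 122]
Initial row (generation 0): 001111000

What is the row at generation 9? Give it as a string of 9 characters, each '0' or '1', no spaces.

Gen 0: 001111000
Gen 1 (rule 18): 010000100
Gen 2 (rule 60): 011000110
Gen 3 (rule 165): 000010000
Gen 4 (rule 122): 000101000
Gen 5 (rule 18): 001000100
Gen 6 (rule 60): 001100110
Gen 7 (rule 165): 100000000
Gen 8 (rule 122): 010000000
Gen 9 (rule 18): 101000000

Answer: 101000000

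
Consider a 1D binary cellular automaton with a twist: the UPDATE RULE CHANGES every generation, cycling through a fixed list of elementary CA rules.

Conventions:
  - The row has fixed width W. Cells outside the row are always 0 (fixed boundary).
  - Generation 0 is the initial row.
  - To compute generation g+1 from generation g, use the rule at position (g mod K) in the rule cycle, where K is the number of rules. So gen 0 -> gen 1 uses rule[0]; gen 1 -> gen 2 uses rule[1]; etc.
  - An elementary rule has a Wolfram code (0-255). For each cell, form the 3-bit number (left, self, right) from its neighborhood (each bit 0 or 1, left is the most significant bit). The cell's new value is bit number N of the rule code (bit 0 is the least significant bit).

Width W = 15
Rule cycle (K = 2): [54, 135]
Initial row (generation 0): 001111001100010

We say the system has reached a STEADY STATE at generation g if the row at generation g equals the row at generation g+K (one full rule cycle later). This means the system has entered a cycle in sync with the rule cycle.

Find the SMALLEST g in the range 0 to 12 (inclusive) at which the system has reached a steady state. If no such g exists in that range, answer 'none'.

Gen 0: 001111001100010
Gen 1 (rule 54): 010000110010111
Gen 2 (rule 135): 110111000110010
Gen 3 (rule 54): 001000101001111
Gen 4 (rule 135): 111011101010110
Gen 5 (rule 54): 000100011111001
Gen 6 (rule 135): 111101101110011
Gen 7 (rule 54): 000010010001100
Gen 8 (rule 135): 111110110110001
Gen 9 (rule 54): 000001001001011
Gen 10 (rule 135): 111111011011000
Gen 11 (rule 54): 000000100100100
Gen 12 (rule 135): 111111101101101
Gen 13 (rule 54): 000000010010011
Gen 14 (rule 135): 111111110110100

Answer: none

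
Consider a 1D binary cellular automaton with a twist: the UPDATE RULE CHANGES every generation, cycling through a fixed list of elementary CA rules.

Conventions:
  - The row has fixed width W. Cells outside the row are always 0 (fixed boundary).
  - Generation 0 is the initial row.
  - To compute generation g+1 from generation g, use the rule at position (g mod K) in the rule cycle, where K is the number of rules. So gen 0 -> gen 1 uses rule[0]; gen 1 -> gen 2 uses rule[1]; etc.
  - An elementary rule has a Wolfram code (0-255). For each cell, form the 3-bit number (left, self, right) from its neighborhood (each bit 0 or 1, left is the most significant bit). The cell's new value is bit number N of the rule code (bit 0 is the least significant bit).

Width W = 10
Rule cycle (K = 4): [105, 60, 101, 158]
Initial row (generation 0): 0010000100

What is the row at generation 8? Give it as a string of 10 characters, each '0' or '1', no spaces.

Gen 0: 0010000100
Gen 1 (rule 105): 1000110001
Gen 2 (rule 60): 1100101001
Gen 3 (rule 101): 0100111001
Gen 4 (rule 158): 1111110111
Gen 5 (rule 105): 1000011101
Gen 6 (rule 60): 1100010011
Gen 7 (rule 101): 0101010001
Gen 8 (rule 158): 1101011011

Answer: 1101011011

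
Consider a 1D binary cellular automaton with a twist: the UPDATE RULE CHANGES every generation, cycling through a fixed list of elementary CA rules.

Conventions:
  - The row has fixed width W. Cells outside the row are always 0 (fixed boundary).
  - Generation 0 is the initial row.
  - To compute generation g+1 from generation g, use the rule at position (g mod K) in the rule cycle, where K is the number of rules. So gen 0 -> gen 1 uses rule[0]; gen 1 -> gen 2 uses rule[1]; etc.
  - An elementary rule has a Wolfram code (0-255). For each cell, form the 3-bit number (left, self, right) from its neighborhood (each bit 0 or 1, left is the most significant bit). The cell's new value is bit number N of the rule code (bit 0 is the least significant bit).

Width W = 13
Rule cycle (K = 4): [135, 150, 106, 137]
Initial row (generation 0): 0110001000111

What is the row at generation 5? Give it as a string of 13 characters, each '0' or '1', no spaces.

Gen 0: 0110001000111
Gen 1 (rule 135): 1000111011010
Gen 2 (rule 150): 1101010000011
Gen 3 (rule 106): 1110100000111
Gen 4 (rule 137): 1100001110110
Gen 5 (rule 135): 0001110100000

Answer: 0001110100000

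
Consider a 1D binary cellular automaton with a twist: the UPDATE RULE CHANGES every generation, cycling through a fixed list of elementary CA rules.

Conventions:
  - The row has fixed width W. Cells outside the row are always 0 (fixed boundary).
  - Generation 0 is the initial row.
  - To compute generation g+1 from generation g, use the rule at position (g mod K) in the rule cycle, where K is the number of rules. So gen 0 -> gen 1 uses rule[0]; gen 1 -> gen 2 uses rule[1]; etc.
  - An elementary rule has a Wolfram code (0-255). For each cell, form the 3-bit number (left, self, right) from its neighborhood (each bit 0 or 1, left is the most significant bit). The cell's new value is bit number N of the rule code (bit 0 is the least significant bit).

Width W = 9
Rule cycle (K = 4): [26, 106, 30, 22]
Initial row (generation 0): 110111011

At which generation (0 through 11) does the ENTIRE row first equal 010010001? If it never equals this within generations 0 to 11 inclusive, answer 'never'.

Answer: never

Derivation:
Gen 0: 110111011
Gen 1 (rule 26): 100100010
Gen 2 (rule 106): 001000100
Gen 3 (rule 30): 011101110
Gen 4 (rule 22): 100000001
Gen 5 (rule 26): 010000010
Gen 6 (rule 106): 100000100
Gen 7 (rule 30): 110001110
Gen 8 (rule 22): 001010001
Gen 9 (rule 26): 010001010
Gen 10 (rule 106): 100010100
Gen 11 (rule 30): 110110110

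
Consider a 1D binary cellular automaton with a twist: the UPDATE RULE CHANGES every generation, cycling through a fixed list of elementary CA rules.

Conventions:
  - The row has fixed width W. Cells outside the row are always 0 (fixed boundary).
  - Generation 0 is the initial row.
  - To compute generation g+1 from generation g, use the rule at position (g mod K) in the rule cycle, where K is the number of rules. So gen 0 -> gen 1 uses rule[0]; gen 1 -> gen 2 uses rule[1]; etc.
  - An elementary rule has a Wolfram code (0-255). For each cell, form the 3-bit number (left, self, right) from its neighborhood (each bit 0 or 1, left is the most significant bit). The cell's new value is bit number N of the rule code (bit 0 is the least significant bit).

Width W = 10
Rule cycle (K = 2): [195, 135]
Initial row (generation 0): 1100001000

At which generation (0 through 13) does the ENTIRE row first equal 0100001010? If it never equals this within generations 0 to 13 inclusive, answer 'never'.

Answer: 13

Derivation:
Gen 0: 1100001000
Gen 1 (rule 195): 0101110011
Gen 2 (rule 135): 1100100100
Gen 3 (rule 195): 0101001001
Gen 4 (rule 135): 1101011011
Gen 5 (rule 195): 0100001001
Gen 6 (rule 135): 1101111011
Gen 7 (rule 195): 0100111001
Gen 8 (rule 135): 1101010011
Gen 9 (rule 195): 0100000101
Gen 10 (rule 135): 1101111101
Gen 11 (rule 195): 0100111100
Gen 12 (rule 135): 1101011001
Gen 13 (rule 195): 0100001010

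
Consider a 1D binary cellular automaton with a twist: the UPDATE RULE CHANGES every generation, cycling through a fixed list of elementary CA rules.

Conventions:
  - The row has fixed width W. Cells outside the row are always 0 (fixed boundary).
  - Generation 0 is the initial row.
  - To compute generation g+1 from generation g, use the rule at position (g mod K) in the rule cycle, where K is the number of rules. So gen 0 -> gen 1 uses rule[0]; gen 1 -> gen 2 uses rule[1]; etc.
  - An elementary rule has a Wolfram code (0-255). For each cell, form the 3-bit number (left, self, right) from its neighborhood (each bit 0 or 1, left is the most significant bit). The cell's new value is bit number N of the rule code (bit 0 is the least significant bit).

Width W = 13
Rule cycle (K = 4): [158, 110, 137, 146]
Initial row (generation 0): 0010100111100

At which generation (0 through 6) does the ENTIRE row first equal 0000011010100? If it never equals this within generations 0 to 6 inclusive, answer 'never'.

Answer: never

Derivation:
Gen 0: 0010100111100
Gen 1 (rule 158): 0110111111010
Gen 2 (rule 110): 1111100001110
Gen 3 (rule 137): 1111001101100
Gen 4 (rule 146): 0110110000010
Gen 5 (rule 158): 1100101000111
Gen 6 (rule 110): 1101111001101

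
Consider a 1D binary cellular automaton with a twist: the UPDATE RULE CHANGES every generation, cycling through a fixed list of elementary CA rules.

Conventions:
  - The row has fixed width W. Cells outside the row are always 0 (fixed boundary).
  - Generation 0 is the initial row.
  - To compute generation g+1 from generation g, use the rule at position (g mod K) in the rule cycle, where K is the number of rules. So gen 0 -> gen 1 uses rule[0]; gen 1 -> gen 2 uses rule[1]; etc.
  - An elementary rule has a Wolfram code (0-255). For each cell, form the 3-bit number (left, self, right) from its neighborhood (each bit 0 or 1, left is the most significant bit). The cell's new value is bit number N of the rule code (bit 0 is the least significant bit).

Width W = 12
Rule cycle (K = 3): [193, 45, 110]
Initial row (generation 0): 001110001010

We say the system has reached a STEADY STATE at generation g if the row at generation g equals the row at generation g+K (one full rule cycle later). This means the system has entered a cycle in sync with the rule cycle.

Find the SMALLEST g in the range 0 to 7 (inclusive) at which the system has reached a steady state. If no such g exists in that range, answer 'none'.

Answer: none

Derivation:
Gen 0: 001110001010
Gen 1 (rule 193): 100110100000
Gen 2 (rule 45): 100101101111
Gen 3 (rule 110): 101111111001
Gen 4 (rule 193): 000111111000
Gen 5 (rule 45): 110100000011
Gen 6 (rule 110): 111100000111
Gen 7 (rule 193): 011101110011
Gen 8 (rule 45): 010011000010
Gen 9 (rule 110): 110111000110
Gen 10 (rule 193): 010011010010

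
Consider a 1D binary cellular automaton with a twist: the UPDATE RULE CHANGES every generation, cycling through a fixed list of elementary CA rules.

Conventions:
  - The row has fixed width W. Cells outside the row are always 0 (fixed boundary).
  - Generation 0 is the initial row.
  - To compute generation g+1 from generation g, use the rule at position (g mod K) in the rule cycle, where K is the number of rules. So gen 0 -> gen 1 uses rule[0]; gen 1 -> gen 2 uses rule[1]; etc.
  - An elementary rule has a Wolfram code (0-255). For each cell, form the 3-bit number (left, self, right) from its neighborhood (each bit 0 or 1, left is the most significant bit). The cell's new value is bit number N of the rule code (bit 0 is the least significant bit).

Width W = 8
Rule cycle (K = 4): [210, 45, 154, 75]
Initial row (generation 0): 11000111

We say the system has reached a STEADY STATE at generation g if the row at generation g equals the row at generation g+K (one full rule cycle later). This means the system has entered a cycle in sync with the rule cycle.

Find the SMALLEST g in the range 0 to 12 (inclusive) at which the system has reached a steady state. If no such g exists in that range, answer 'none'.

Answer: 8

Derivation:
Gen 0: 11000111
Gen 1 (rule 210): 01101011
Gen 2 (rule 45): 01011110
Gen 3 (rule 154): 10011101
Gen 4 (rule 75): 00110100
Gen 5 (rule 210): 01010010
Gen 6 (rule 45): 01110010
Gen 7 (rule 154): 11101101
Gen 8 (rule 75): 10101100
Gen 9 (rule 210): 00000110
Gen 10 (rule 45): 11110100
Gen 11 (rule 154): 11100010
Gen 12 (rule 75): 10101100
Gen 13 (rule 210): 00000110
Gen 14 (rule 45): 11110100
Gen 15 (rule 154): 11100010
Gen 16 (rule 75): 10101100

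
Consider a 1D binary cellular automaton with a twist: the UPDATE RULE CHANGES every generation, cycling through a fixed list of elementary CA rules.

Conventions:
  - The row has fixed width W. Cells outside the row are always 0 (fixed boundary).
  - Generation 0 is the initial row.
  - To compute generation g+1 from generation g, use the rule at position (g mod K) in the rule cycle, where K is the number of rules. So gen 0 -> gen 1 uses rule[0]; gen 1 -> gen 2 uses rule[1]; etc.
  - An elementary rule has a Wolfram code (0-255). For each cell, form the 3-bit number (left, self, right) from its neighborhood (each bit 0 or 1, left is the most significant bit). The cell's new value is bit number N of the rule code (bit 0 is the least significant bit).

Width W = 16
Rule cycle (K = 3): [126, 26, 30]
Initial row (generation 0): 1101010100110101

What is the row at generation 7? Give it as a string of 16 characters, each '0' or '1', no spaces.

Gen 0: 1101010100110101
Gen 1 (rule 126): 1111111111111111
Gen 2 (rule 26): 1000000000000000
Gen 3 (rule 30): 1100000000000000
Gen 4 (rule 126): 1110000000000000
Gen 5 (rule 26): 1001000000000000
Gen 6 (rule 30): 1111100000000000
Gen 7 (rule 126): 1000110000000000

Answer: 1000110000000000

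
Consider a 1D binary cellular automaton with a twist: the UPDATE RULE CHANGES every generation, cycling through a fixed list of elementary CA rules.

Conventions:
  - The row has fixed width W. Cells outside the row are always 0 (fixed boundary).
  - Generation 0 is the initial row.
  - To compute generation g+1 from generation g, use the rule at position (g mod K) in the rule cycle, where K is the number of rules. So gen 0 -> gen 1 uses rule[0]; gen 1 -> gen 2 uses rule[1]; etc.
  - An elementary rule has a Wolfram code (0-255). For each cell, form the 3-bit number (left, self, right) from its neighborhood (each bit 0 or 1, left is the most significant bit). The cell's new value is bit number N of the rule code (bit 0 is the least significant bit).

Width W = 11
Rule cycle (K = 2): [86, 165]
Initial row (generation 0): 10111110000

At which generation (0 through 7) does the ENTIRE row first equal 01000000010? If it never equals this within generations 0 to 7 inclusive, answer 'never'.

Gen 0: 10111110000
Gen 1 (rule 86): 10000011000
Gen 2 (rule 165): 10111000011
Gen 3 (rule 86): 10001100101
Gen 4 (rule 165): 10100000111
Gen 5 (rule 86): 10110001001
Gen 6 (rule 165): 11000101001
Gen 7 (rule 86): 01101101111

Answer: never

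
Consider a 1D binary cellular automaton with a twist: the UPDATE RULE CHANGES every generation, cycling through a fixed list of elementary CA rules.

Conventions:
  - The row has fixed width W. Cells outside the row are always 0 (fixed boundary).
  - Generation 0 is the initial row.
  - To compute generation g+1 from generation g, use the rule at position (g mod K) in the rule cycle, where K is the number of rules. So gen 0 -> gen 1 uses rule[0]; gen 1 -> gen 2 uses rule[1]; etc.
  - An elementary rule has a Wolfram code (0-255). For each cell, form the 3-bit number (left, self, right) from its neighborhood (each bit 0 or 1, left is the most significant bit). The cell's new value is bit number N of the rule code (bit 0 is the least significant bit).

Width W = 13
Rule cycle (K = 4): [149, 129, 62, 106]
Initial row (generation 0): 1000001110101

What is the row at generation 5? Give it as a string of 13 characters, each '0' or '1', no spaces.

Answer: 0001111111111

Derivation:
Gen 0: 1000001110101
Gen 1 (rule 149): 1111100100101
Gen 2 (rule 129): 0111000000000
Gen 3 (rule 62): 1100100000000
Gen 4 (rule 106): 1101000000000
Gen 5 (rule 149): 0001111111111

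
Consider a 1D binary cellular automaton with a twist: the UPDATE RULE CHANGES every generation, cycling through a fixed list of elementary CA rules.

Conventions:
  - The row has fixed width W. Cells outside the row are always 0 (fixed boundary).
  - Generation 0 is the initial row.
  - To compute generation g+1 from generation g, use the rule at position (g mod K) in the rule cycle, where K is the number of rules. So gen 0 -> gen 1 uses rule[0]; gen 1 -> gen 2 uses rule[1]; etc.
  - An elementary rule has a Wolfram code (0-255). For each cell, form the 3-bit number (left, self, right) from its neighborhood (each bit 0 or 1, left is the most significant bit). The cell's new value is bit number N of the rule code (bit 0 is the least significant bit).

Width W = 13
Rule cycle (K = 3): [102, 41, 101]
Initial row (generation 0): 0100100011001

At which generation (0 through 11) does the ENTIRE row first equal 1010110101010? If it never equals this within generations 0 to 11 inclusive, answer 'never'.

Gen 0: 0100100011001
Gen 1 (rule 102): 1101100101011
Gen 2 (rule 41): 1011000010110
Gen 3 (rule 101): 1101011011010
Gen 4 (rule 102): 0111101101110
Gen 5 (rule 41): 0100011011000
Gen 6 (rule 101): 0101001101011
Gen 7 (rule 102): 1111010111101
Gen 8 (rule 41): 1000101100010
Gen 9 (rule 101): 1010110101010
Gen 10 (rule 102): 1111011111110
Gen 11 (rule 41): 1000110000000

Answer: 9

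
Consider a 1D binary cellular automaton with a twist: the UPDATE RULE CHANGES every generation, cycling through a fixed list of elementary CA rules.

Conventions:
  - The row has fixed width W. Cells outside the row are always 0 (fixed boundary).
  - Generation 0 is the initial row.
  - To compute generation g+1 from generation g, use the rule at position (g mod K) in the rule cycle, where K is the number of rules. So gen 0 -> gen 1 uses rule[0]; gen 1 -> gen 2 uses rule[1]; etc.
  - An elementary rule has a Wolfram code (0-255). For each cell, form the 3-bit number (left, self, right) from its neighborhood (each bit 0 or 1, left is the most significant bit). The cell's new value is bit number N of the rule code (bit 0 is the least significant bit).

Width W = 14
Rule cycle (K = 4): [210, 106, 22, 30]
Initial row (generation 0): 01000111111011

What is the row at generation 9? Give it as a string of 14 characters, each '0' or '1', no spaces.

Gen 0: 01000111111011
Gen 1 (rule 210): 10101011111001
Gen 2 (rule 106): 01010110001010
Gen 3 (rule 22): 11010001011011
Gen 4 (rule 30): 10011011010010
Gen 5 (rule 210): 01101001001101
Gen 6 (rule 106): 11110010011110
Gen 7 (rule 22): 00001111100001
Gen 8 (rule 30): 00011000010011
Gen 9 (rule 210): 00101100101101

Answer: 00101100101101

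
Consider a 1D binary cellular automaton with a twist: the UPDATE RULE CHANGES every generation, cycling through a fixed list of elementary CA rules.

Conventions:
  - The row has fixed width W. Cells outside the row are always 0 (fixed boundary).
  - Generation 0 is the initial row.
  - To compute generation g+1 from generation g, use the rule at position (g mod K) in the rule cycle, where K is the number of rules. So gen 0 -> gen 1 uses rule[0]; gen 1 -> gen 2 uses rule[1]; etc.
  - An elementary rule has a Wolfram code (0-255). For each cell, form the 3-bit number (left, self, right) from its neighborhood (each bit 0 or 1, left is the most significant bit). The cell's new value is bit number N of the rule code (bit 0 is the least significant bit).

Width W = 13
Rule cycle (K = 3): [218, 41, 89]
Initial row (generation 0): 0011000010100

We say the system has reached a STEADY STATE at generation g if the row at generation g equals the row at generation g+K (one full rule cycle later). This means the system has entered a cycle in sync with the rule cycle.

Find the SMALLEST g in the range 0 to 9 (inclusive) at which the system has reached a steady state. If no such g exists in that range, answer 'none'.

Gen 0: 0011000010100
Gen 1 (rule 218): 0111100100010
Gen 2 (rule 41): 0100000001000
Gen 3 (rule 89): 0011111100111
Gen 4 (rule 218): 0111111111111
Gen 5 (rule 41): 0100000000000
Gen 6 (rule 89): 0011111111111
Gen 7 (rule 218): 0111111111111
Gen 8 (rule 41): 0100000000000
Gen 9 (rule 89): 0011111111111
Gen 10 (rule 218): 0111111111111
Gen 11 (rule 41): 0100000000000
Gen 12 (rule 89): 0011111111111

Answer: 4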